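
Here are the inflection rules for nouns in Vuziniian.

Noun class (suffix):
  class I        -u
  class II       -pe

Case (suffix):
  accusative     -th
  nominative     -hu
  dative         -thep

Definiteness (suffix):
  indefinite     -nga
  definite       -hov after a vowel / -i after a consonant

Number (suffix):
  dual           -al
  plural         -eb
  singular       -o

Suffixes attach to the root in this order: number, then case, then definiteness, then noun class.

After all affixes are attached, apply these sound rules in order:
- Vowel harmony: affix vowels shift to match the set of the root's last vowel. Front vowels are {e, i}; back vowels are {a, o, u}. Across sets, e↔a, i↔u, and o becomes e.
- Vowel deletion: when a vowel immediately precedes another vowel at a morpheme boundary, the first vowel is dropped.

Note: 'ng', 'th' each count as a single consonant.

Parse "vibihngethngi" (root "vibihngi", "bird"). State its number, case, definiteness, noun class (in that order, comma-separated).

Segment: vibihngi-o-th-nga-u.
number: -o → singular.
case: -th → accusative.
definiteness: -nga → indefinite.
noun class: -u → class I.

singular, accusative, indefinite, class I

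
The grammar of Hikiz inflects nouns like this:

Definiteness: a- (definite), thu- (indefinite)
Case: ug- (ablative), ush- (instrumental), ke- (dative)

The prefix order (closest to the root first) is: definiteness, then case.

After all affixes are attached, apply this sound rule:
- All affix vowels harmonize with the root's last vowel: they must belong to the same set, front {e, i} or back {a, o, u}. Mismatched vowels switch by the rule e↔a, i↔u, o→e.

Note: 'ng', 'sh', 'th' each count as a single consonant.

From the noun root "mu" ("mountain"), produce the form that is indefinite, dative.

kathumu

Attach definiteness indefinite thu- → thumu.
Attach case dative ke- → kethumu.
Apply vowel harmony: kethumu → kathumu.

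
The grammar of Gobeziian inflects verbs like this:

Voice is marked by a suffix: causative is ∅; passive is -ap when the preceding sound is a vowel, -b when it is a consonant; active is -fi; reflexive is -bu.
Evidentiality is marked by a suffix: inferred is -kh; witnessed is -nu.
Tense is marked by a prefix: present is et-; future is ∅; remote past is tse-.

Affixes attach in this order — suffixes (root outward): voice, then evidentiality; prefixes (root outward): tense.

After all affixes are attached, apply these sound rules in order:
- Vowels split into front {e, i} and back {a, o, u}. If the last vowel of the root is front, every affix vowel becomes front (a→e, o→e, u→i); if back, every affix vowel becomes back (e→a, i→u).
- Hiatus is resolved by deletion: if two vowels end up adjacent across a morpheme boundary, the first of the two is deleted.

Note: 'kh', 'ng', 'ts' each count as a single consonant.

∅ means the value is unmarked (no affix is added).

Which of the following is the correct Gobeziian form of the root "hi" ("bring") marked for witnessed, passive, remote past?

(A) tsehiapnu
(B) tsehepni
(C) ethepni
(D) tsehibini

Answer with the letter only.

B

Attach tense remote past tse- → tsehi.
Attach voice passive -ap (after vowel 'i') → tsehiap.
Attach evidentiality witnessed -nu → tsehiapnu.
Apply vowel harmony: tsehiapnu → tsehiepni.
Apply vowel deletion: tsehiepni → tsehepni.
So the correct form is tsehepni, option (B).
(A) tsehiapnu is wrong: it fails to apply the sound rule(s).
(C) ethepni is wrong: it uses present instead of remote past for tense.
(D) tsehibini is wrong: it uses reflexive instead of passive for voice.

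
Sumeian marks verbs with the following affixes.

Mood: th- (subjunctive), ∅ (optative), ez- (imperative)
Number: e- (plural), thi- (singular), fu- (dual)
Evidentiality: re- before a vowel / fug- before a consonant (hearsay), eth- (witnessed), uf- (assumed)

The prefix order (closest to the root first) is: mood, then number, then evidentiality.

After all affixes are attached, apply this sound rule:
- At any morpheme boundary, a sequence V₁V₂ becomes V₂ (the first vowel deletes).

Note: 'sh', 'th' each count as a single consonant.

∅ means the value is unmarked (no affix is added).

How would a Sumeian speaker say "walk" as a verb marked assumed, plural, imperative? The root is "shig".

ufezshig

Attach mood imperative ez- → ezshig.
Attach number plural e- → eezshig.
Attach evidentiality assumed uf- → ufeezshig.
Apply vowel deletion: ufeezshig → ufezshig.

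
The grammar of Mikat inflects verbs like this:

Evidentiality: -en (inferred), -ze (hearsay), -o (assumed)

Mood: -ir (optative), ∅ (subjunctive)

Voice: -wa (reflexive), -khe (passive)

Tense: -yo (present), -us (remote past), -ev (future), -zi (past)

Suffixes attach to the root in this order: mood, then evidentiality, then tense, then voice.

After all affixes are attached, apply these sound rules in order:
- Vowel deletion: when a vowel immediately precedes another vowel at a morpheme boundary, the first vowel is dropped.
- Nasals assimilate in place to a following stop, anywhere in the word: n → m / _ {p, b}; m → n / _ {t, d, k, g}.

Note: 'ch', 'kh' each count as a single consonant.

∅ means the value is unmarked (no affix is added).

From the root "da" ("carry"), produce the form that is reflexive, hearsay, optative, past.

dirzeziwa

Attach mood optative -ir → dair.
Attach evidentiality hearsay -ze → dairze.
Attach tense past -zi → dairzezi.
Attach voice reflexive -wa → dairzeziwa.
Apply vowel deletion: dairzeziwa → dirzeziwa.
Nasal assimilation: no change.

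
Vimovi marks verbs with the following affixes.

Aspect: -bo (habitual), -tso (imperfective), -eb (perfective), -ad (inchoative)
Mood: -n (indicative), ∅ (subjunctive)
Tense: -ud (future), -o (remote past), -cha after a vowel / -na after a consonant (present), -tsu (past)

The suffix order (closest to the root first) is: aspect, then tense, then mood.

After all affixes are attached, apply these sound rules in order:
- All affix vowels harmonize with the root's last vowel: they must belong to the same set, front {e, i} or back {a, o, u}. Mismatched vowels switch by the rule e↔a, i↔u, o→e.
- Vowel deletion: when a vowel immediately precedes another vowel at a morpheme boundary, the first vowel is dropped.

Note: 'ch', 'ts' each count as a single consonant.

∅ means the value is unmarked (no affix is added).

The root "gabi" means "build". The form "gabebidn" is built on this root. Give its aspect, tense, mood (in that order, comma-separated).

Segment: gabi-eb-ud-n.
aspect: -eb → perfective.
tense: -ud → future.
mood: -n → indicative.

perfective, future, indicative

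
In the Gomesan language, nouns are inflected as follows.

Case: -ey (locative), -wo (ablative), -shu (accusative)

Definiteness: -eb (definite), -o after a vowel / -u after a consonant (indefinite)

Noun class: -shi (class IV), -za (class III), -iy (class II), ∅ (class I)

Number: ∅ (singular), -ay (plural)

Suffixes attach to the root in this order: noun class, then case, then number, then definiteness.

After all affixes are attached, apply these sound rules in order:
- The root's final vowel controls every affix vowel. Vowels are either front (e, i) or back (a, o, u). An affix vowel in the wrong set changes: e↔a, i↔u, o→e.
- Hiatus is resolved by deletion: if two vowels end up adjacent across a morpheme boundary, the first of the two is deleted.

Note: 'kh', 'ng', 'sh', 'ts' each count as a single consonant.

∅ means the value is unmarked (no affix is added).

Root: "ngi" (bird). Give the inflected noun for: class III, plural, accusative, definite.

Attach noun class class III -za → ngiza.
Attach case accusative -shu → ngizashu.
Attach number plural -ay → ngizashuay.
Attach definiteness definite -eb → ngizashuayeb.
Apply vowel harmony: ngizashuayeb → ngizeshieyeb.
Apply vowel deletion: ngizeshieyeb → ngizesheyeb.

ngizesheyeb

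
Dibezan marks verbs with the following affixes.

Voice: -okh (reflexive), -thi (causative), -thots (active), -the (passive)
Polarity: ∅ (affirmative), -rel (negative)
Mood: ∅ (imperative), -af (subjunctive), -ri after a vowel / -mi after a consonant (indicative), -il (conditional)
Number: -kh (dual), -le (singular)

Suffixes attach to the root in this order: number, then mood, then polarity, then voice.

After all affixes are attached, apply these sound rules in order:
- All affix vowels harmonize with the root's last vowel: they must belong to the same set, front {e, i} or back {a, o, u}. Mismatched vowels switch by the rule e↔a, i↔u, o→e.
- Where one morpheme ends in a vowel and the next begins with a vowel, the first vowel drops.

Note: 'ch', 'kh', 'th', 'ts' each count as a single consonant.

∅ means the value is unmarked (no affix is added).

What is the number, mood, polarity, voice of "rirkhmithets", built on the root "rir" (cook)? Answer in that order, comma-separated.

Segment: rir-kh-mi-thots.
number: -kh → dual.
mood: -ri/mi → indicative.
polarity: ∅ → affirmative.
voice: -thots → active.

dual, indicative, affirmative, active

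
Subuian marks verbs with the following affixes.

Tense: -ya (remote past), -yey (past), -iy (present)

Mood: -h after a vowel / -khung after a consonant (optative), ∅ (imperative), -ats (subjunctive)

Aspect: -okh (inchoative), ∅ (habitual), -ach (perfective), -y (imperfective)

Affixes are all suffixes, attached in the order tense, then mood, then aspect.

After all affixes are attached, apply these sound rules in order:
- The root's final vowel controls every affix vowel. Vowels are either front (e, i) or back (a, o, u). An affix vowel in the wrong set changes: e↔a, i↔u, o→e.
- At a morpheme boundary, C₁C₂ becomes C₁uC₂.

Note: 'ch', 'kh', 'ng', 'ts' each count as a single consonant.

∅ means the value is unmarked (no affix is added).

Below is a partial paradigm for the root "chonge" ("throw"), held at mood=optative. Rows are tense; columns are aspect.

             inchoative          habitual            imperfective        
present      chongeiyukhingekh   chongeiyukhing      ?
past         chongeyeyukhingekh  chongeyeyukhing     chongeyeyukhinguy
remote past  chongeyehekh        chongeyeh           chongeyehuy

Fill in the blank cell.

Attach tense present -iy → chongeiy.
Attach mood optative -khung (after consonant 'y') → chongeiykhung.
Attach aspect imperfective -y → chongeiykhungy.
Apply vowel harmony: chongeiykhungy → chongeiykhingy.
Apply epenthesis: chongeiykhingy → chongeiyukhinguy.

chongeiyukhinguy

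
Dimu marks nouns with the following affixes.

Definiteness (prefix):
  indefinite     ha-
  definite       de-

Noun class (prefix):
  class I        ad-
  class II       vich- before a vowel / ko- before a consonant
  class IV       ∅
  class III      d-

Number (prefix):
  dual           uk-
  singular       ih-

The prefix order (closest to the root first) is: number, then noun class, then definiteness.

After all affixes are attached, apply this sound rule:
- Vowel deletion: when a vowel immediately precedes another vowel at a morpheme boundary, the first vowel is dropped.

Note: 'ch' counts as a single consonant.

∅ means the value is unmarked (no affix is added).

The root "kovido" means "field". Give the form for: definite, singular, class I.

dadihkovido

Attach number singular ih- → ihkovido.
Attach noun class class I ad- → adihkovido.
Attach definiteness definite de- → deadihkovido.
Apply vowel deletion: deadihkovido → dadihkovido.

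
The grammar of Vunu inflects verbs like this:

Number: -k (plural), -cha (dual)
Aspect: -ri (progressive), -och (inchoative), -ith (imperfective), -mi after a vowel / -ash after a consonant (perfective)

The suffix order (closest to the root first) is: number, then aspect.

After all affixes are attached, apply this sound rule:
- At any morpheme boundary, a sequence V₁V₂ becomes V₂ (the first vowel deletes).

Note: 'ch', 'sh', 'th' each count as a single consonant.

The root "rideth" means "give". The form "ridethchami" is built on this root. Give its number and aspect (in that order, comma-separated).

dual, perfective

Segment: rideth-cha-mi.
number: -cha → dual.
aspect: -mi/ash → perfective.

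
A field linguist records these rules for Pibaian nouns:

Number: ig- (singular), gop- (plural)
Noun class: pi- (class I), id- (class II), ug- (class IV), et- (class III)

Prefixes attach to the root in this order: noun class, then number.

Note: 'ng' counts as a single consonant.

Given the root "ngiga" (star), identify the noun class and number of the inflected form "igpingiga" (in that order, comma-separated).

class I, singular

Segment: ig-pi-ngiga.
noun class: pi- → class I.
number: ig- → singular.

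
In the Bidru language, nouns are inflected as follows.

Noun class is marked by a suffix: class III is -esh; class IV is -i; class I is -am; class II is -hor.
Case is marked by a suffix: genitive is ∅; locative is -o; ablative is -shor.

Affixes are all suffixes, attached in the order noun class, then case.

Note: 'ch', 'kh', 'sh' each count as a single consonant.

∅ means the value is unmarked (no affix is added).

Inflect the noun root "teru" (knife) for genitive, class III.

Attach noun class class III -esh → teruesh.
case = genitive: zero marking, form stays teruesh.

teruesh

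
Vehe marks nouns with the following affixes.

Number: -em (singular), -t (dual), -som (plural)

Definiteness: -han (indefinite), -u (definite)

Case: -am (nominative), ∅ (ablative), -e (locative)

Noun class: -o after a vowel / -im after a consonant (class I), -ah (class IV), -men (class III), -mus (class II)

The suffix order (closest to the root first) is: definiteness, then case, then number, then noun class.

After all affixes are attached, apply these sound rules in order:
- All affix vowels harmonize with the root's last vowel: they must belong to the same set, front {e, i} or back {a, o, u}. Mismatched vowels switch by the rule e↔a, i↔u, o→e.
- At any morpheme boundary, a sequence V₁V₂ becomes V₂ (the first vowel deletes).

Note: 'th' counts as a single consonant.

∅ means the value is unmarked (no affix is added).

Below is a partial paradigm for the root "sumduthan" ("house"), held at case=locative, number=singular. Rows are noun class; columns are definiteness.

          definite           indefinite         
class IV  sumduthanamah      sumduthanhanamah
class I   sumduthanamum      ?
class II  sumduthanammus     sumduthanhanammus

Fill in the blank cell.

sumduthanhanamum

Attach definiteness indefinite -han → sumduthanhan.
Attach case locative -e → sumduthanhane.
Attach number singular -em → sumduthanhaneem.
Attach noun class class I -im (after consonant 'm') → sumduthanhaneemim.
Apply vowel harmony: sumduthanhaneemim → sumduthanhanaamum.
Apply vowel deletion: sumduthanhanaamum → sumduthanhanamum.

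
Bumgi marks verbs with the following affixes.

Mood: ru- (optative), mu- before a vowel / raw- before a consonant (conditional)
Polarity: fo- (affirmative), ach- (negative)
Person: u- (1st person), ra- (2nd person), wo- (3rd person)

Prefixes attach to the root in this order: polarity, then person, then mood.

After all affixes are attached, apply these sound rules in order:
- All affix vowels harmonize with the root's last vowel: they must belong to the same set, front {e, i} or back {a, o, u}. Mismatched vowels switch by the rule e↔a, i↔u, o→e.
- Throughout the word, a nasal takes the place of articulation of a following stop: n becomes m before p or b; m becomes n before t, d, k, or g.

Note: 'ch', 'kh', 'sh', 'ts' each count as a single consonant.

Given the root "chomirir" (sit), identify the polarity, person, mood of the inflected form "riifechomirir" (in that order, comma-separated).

affirmative, 1st person, optative

Segment: ru-u-fo-chomirir.
polarity: fo- → affirmative.
person: u- → 1st person.
mood: ru- → optative.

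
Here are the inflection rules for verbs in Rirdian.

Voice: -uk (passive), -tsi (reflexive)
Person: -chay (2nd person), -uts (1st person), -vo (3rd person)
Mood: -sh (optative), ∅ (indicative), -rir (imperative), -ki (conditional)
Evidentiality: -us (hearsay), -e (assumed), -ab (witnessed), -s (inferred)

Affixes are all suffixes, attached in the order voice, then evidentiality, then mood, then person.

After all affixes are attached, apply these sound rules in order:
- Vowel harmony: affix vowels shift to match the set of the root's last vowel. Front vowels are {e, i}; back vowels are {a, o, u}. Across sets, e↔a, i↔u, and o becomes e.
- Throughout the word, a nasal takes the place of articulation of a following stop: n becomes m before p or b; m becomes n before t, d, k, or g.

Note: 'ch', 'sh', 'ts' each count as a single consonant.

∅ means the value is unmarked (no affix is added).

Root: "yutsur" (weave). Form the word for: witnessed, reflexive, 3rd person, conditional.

yutsurtsuabkuvo

Attach voice reflexive -tsi → yutsurtsi.
Attach evidentiality witnessed -ab → yutsurtsiab.
Attach mood conditional -ki → yutsurtsiabki.
Attach person 3rd person -vo → yutsurtsiabkivo.
Apply vowel harmony: yutsurtsiabkivo → yutsurtsuabkuvo.
Nasal assimilation: no change.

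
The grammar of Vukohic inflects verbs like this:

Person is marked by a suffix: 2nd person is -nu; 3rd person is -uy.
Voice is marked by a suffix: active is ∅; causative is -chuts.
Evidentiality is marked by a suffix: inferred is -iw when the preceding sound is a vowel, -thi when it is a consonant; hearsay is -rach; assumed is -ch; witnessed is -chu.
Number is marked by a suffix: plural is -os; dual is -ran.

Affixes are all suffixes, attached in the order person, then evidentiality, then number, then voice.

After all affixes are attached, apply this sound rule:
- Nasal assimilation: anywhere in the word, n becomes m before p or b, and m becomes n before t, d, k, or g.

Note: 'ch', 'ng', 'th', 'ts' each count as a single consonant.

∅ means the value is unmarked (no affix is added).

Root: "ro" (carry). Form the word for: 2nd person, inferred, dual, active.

ronuiwran

Attach person 2nd person -nu → ronu.
Attach evidentiality inferred -iw (after vowel 'u') → ronuiw.
Attach number dual -ran → ronuiwran.
voice = active: zero marking, form stays ronuiwran.
Nasal assimilation: no change.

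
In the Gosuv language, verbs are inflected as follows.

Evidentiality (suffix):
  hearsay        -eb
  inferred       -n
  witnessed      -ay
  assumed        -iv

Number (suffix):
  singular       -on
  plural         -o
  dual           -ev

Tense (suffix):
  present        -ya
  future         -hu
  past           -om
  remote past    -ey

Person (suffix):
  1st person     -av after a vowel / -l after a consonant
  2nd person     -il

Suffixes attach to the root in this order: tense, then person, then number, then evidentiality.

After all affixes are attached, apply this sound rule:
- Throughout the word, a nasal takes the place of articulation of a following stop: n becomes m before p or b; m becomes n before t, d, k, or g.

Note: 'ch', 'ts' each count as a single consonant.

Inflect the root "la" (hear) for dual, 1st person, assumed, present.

layaaveviv

Attach tense present -ya → laya.
Attach person 1st person -av (after vowel 'a') → layaav.
Attach number dual -ev → layaavev.
Attach evidentiality assumed -iv → layaaveviv.
Nasal assimilation: no change.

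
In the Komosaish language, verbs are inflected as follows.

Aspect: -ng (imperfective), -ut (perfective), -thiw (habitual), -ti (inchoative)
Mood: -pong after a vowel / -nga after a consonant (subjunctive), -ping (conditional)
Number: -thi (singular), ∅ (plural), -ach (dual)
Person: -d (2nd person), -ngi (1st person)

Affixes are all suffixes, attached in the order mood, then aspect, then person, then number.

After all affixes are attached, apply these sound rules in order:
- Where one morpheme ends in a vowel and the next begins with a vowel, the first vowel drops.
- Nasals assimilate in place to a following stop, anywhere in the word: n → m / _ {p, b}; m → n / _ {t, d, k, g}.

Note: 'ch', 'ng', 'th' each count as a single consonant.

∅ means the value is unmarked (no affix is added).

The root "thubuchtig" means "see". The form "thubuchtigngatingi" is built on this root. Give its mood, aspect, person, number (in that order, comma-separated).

subjunctive, inchoative, 1st person, plural

Segment: thubuchtig-nga-ti-ngi.
mood: -pong/nga → subjunctive.
aspect: -ti → inchoative.
person: -ngi → 1st person.
number: ∅ → plural.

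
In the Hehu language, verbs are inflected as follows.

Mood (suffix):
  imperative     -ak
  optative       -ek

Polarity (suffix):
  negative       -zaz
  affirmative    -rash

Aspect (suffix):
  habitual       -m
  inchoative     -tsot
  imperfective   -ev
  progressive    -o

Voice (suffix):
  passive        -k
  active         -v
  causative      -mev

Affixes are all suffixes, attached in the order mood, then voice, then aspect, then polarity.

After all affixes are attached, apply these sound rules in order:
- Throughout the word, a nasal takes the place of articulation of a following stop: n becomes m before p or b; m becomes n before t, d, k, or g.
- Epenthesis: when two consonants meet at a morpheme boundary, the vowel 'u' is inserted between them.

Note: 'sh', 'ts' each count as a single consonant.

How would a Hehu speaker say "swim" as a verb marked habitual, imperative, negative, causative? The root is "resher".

Attach mood imperative -ak → resherak.
Attach voice causative -mev → resherakmev.
Attach aspect habitual -m → resherakmevm.
Attach polarity negative -zaz → resherakmevmzaz.
Nasal assimilation: no change.
Apply epenthesis: resherakmevmzaz → resherakumevumuzaz.

resherakumevumuzaz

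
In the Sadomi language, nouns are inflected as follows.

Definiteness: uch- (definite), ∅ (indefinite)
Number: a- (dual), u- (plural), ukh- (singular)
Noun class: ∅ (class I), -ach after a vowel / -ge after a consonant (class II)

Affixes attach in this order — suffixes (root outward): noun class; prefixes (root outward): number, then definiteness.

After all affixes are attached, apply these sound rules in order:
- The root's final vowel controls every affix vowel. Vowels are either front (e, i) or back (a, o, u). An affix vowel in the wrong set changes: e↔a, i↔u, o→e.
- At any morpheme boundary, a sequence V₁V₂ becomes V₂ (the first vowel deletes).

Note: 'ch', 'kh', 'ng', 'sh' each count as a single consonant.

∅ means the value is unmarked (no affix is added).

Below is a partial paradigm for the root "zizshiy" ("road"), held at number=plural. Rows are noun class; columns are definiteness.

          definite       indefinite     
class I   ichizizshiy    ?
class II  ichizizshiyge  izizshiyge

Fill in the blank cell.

Attach number plural u- → uzizshiy.
definiteness = indefinite: zero marking, form stays uzizshiy.
noun class = class I: zero marking, form stays uzizshiy.
Apply vowel harmony: uzizshiy → izizshiy.
Vowel deletion: no change.

izizshiy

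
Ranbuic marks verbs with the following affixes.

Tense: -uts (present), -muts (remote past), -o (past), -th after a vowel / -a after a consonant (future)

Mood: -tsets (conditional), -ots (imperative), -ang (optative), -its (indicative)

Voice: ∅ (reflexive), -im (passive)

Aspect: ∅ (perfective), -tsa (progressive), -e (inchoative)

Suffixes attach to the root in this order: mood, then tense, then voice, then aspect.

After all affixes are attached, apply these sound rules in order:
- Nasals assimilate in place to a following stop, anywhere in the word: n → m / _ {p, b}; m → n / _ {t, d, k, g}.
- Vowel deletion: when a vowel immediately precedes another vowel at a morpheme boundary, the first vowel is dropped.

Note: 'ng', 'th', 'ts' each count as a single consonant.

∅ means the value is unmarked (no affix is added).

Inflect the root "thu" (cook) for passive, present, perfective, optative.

thangutsim

Attach mood optative -ang → thuang.
Attach tense present -uts → thuanguts.
Attach voice passive -im → thuangutsim.
aspect = perfective: zero marking, form stays thuangutsim.
Nasal assimilation: no change.
Apply vowel deletion: thuangutsim → thangutsim.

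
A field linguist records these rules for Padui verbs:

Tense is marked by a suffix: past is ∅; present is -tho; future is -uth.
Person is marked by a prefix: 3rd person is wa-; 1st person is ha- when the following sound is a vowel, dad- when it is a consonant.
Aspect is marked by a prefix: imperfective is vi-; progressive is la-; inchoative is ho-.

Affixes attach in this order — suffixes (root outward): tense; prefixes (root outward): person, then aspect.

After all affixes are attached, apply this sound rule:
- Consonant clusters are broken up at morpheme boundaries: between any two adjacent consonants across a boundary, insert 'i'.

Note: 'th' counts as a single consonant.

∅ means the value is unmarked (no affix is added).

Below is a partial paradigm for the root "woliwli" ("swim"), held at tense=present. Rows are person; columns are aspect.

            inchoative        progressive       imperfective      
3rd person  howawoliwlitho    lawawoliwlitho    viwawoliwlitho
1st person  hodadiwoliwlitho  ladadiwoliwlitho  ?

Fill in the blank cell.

vidadiwoliwlitho

Attach tense present -tho → woliwlitho.
Attach person 1st person dad- (before consonant 'w') → dadwoliwlitho.
Attach aspect imperfective vi- → vidadwoliwlitho.
Apply epenthesis: vidadwoliwlitho → vidadiwoliwlitho.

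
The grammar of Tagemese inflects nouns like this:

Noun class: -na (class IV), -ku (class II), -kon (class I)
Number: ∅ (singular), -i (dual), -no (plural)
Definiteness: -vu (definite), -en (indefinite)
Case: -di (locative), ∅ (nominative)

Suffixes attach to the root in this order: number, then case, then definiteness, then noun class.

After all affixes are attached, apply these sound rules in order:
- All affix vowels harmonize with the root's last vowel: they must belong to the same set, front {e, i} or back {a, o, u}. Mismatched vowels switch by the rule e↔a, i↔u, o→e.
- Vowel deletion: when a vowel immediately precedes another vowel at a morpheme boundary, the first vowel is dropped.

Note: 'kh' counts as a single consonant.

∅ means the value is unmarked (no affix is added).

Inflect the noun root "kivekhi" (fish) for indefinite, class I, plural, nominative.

kivekhinenken

Attach number plural -no → kivekhino.
case = nominative: zero marking, form stays kivekhino.
Attach definiteness indefinite -en → kivekhinoen.
Attach noun class class I -kon → kivekhinoenkon.
Apply vowel harmony: kivekhinoenkon → kivekhineenken.
Apply vowel deletion: kivekhineenken → kivekhinenken.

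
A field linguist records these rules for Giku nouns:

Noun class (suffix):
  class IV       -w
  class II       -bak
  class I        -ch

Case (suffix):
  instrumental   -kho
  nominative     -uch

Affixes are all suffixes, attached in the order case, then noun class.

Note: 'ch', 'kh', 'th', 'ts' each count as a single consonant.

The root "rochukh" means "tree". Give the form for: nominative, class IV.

Attach case nominative -uch → rochukhuch.
Attach noun class class IV -w → rochukhuchw.

rochukhuchw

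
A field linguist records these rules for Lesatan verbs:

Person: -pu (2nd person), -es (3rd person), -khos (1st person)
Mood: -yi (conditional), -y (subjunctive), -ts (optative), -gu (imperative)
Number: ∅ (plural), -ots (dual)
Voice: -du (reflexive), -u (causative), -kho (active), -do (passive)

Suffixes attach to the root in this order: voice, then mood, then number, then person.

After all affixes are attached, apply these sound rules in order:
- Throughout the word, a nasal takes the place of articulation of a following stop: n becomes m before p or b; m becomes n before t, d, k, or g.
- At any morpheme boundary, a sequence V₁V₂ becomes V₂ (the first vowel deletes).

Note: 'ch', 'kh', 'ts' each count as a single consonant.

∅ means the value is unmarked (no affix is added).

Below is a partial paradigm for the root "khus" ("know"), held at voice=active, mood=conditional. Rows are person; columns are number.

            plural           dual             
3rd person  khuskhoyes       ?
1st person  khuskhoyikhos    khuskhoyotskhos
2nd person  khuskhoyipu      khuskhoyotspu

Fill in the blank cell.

khuskhoyotses

Attach voice active -kho → khuskho.
Attach mood conditional -yi → khuskhoyi.
Attach number dual -ots → khuskhoyiots.
Attach person 3rd person -es → khuskhoyiotses.
Nasal assimilation: no change.
Apply vowel deletion: khuskhoyiotses → khuskhoyotses.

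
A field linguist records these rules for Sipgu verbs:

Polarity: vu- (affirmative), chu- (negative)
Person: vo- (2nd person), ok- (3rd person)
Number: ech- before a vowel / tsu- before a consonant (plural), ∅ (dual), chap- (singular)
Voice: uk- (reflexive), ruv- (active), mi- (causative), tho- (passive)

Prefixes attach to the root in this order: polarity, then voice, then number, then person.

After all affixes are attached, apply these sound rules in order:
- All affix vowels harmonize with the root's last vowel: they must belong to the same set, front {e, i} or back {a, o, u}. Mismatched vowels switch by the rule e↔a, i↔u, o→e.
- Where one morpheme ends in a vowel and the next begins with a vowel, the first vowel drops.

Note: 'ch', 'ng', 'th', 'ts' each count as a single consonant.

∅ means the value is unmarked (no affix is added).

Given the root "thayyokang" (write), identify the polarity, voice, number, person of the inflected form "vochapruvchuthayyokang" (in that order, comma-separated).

negative, active, singular, 2nd person

Segment: vo-chap-ruv-chu-thayyokang.
polarity: chu- → negative.
voice: ruv- → active.
number: chap- → singular.
person: vo- → 2nd person.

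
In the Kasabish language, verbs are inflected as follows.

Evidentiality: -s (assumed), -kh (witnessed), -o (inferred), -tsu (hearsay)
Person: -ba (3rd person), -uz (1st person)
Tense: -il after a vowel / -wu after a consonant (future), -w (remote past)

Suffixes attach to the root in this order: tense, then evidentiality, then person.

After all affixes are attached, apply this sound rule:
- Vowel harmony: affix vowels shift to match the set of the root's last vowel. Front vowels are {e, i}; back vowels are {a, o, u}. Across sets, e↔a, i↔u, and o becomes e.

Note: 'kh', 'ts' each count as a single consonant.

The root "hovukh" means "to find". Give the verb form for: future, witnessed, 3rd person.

hovukhwukhba

Attach tense future -wu (after consonant 'kh') → hovukhwu.
Attach evidentiality witnessed -kh → hovukhwukh.
Attach person 3rd person -ba → hovukhwukhba.
Vowel harmony: no change.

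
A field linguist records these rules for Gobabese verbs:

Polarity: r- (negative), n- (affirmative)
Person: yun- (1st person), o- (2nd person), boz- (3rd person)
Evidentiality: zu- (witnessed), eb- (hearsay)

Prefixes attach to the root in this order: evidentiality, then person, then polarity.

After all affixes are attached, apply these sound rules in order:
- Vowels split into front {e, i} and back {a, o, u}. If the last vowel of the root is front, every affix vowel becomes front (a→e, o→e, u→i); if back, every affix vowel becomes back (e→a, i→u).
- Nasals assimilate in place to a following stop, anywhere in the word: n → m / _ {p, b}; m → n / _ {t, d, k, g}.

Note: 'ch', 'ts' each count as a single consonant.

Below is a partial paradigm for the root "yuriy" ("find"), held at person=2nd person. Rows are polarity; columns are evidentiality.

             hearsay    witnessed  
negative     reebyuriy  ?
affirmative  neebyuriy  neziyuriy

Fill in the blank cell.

Attach evidentiality witnessed zu- → zuyuriy.
Attach person 2nd person o- → ozuyuriy.
Attach polarity negative r- → rozuyuriy.
Apply vowel harmony: rozuyuriy → reziyuriy.
Nasal assimilation: no change.

reziyuriy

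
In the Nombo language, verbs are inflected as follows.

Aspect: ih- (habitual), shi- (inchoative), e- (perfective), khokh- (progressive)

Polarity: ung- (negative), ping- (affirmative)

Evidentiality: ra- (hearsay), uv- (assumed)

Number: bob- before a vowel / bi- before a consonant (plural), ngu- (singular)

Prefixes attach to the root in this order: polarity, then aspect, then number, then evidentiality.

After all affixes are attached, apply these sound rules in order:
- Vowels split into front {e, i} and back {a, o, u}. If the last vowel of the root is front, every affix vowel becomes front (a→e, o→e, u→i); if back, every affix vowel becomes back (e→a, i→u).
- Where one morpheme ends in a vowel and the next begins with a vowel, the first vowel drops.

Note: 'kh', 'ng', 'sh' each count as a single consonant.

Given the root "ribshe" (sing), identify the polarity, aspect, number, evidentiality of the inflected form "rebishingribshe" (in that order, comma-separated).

Segment: ra-bi-shi-ung-ribshe.
polarity: ung- → negative.
aspect: shi- → inchoative.
number: bob/bi- → plural.
evidentiality: ra- → hearsay.

negative, inchoative, plural, hearsay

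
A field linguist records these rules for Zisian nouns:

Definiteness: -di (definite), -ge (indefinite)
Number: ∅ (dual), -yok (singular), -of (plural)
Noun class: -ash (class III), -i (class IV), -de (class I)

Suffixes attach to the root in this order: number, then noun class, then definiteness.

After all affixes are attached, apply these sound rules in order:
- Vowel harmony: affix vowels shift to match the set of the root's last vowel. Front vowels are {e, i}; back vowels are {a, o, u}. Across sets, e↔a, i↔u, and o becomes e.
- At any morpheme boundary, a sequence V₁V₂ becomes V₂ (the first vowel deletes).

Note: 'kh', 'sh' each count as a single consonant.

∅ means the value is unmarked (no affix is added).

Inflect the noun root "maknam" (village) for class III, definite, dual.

maknamashdu

number = dual: zero marking, form stays maknam.
Attach noun class class III -ash → maknamash.
Attach definiteness definite -di → maknamashdi.
Apply vowel harmony: maknamashdi → maknamashdu.
Vowel deletion: no change.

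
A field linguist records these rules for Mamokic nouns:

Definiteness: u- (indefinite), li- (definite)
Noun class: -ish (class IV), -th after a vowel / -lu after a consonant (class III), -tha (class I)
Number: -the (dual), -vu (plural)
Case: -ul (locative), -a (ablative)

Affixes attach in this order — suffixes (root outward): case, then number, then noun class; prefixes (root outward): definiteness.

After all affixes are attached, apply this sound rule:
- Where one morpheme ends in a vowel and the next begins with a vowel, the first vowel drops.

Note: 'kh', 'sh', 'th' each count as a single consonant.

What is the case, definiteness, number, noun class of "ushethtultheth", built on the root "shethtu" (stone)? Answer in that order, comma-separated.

locative, indefinite, dual, class III

Segment: u-shethtu-ul-the-th.
case: -ul → locative.
definiteness: u- → indefinite.
number: -the → dual.
noun class: -th/lu → class III.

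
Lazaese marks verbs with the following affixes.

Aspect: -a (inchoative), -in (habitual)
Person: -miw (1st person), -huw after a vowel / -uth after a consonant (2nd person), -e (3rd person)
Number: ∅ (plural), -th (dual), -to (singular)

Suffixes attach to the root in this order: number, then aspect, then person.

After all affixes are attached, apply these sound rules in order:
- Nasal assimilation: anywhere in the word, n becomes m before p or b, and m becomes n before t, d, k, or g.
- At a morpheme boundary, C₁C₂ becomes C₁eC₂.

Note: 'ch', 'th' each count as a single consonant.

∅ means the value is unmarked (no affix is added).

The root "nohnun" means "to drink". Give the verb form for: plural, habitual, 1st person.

number = plural: zero marking, form stays nohnun.
Attach aspect habitual -in → nohnunin.
Attach person 1st person -miw → nohnuninmiw.
Nasal assimilation: no change.
Apply epenthesis: nohnuninmiw → nohnuninemiw.

nohnuninemiw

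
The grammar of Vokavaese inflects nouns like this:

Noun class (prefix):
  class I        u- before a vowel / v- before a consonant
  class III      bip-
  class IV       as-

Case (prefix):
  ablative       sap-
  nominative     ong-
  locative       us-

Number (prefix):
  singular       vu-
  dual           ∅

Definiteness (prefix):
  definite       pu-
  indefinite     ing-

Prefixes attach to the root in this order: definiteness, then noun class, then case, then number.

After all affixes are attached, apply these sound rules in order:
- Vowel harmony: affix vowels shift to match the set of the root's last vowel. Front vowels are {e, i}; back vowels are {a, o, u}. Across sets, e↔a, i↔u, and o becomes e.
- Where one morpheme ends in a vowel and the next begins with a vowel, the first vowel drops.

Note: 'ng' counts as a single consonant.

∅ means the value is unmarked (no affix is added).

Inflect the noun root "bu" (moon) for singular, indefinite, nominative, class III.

vongbupungbu

Attach definiteness indefinite ing- → ingbu.
Attach noun class class III bip- → bipingbu.
Attach case nominative ong- → ongbipingbu.
Attach number singular vu- → vuongbipingbu.
Apply vowel harmony: vuongbipingbu → vuongbupungbu.
Apply vowel deletion: vuongbupungbu → vongbupungbu.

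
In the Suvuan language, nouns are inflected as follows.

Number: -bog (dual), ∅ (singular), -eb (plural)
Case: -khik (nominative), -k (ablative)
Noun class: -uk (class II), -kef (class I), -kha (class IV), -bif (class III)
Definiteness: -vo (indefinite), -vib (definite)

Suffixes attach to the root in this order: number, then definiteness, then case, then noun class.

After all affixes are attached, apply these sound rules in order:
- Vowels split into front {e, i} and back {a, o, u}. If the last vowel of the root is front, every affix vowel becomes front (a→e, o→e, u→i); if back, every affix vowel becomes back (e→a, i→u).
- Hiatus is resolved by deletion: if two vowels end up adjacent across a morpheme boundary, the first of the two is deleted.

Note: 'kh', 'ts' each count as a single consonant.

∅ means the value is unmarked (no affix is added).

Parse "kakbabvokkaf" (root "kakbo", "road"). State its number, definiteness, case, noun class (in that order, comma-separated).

Segment: kakbo-eb-vo-k-kef.
number: -eb → plural.
definiteness: -vo → indefinite.
case: -k → ablative.
noun class: -kef → class I.

plural, indefinite, ablative, class I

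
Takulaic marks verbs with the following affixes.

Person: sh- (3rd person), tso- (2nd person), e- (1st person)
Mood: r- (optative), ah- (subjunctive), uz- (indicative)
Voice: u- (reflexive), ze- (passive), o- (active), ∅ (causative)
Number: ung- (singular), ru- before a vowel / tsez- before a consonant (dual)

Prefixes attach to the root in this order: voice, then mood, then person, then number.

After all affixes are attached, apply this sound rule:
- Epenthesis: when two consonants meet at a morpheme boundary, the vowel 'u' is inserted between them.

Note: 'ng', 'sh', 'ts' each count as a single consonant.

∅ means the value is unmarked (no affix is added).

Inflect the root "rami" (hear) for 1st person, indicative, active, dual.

rueuzorami

Attach voice active o- → orami.
Attach mood indicative uz- → uzorami.
Attach person 1st person e- → euzorami.
Attach number dual ru- (before vowel 'e') → rueuzorami.
Epenthesis: no change.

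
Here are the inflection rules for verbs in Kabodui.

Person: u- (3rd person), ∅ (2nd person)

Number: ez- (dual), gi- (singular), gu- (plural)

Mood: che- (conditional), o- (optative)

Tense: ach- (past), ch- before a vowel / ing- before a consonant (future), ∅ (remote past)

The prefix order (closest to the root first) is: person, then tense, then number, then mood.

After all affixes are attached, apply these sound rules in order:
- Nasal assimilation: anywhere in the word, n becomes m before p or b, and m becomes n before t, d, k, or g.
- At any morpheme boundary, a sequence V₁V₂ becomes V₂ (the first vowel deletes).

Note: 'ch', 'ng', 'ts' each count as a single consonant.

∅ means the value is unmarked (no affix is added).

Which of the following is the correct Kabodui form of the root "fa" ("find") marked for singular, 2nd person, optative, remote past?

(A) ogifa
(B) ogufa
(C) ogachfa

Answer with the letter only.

A

person = 2nd person: zero marking, form stays fa.
tense = remote past: zero marking, form stays fa.
Attach number singular gi- → gifa.
Attach mood optative o- → ogifa.
Nasal assimilation: no change.
Vowel deletion: no change.
So the correct form is ogifa, option (A).
(C) ogachfa is wrong: it uses past instead of remote past for tense.
(B) ogufa is wrong: it uses plural instead of singular for number.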